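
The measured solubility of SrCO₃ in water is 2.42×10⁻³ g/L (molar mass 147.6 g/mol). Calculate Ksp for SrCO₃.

s = (2.42×10⁻³ g L⁻¹)/(147.6 g mol⁻¹) = 1.6396×10⁻⁵ M
SrCO₃(s) ⇌ Sr²⁺(aq) + CO₃²⁻(aq)
Call the molar solubility s, so that [Sr²⁺] = s and [CO₃²⁻] = s.
Ksp = [Sr²⁺][CO₃²⁻] = s · s = s^2
Ksp = (1.6396×10⁻⁵)^2 = 2.69×10⁻¹⁰

Ksp = 2.69×10⁻¹⁰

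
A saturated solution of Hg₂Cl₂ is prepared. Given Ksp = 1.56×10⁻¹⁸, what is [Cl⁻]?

1.46×10⁻⁶ M

Hg₂Cl₂(s) ⇌ Hg₂²⁺(aq) + 2 Cl⁻(aq)
Let s be the molar solubility. Then [Hg₂²⁺] = s and [Cl⁻] = 2s.
Ksp = [Hg₂²⁺][Cl⁻]^2 = s · (2s)^2 = 4s^3 = 1.56×10⁻¹⁸
s = 7.31×10⁻⁷ mol L⁻¹
[Cl⁻] = 2s = 1.46×10⁻⁶ mol L⁻¹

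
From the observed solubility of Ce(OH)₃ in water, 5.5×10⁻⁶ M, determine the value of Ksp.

Ce(OH)₃(s) ⇌ Ce³⁺(aq) + 3 OH⁻(aq)
With molar solubility s: [Ce³⁺] = s, [OH⁻] = 3s.
Ksp = [Ce³⁺][OH⁻]^3 = s · (3s)^3 = 27s^4
Ksp = 27 × (5.5×10⁻⁶)^4 = 2.5×10⁻²⁰

Ksp = 2.5×10⁻²⁰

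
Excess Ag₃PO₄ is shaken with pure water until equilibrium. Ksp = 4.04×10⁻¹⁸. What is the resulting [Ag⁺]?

5.90×10⁻⁵ M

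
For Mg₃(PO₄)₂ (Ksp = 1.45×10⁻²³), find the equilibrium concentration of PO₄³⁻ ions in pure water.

Mg₃(PO₄)₂(s) ⇌ 3 Mg²⁺(aq) + 2 PO₄³⁻(aq)
Let s be the molar solubility. Then [Mg²⁺] = 3s and [PO₄³⁻] = 2s.
Ksp = [Mg²⁺]^3[PO₄³⁻]^2 = (3s)^3 · (2s)^2 = 108s^5 = 1.45×10⁻²³
s = 1.06×10⁻⁵ M
[PO₄³⁻] = 2s = 2.12×10⁻⁵ M

2.12×10⁻⁵ M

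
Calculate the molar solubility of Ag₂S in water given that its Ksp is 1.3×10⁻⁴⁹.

3.2×10⁻¹⁷ M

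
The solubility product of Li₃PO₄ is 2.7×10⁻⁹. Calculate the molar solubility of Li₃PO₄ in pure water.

Li₃PO₄(s) ⇌ 3 Li⁺(aq) + PO₄³⁻(aq)
If s mol/L of Li₃PO₄ dissolves, [Li⁺] = 3s and [PO₄³⁻] = s.
Ksp = [Li⁺]^3[PO₄³⁻] = (3s)^3 · s = 27s^4
27s^4 = 2.7×10⁻⁹  ⇒  s^4 = 1.0×10⁻¹⁰
s = (1.0×10⁻¹⁰)^(1/4) = 3.2×10⁻³ mol L⁻¹

3.2×10⁻³ M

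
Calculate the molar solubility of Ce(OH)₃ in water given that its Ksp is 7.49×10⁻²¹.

4.08×10⁻⁶ M

Ce(OH)₃(s) ⇌ Ce³⁺(aq) + 3 OH⁻(aq)
If s mol/L of Ce(OH)₃ dissolves, [Ce³⁺] = s and [OH⁻] = 3s.
Ksp = [Ce³⁺][OH⁻]^3 = s · (3s)^3 = 27s^4
27s^4 = 7.49×10⁻²¹  ⇒  s^4 = 2.77×10⁻²²
Taking the 4th root, s = 4.08×10⁻⁶ M.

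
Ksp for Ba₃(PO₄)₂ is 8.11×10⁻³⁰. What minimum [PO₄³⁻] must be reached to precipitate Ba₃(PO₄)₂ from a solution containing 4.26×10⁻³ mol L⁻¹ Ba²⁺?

1.02×10⁻¹¹ M

The threshold for precipitation is Q = Ksp.
Ba₃(PO₄)₂(s) ⇌ 3 Ba²⁺(aq) + 2 PO₄³⁻(aq)
Ksp = [Ba²⁺]^3[PO₄³⁻]^2 = [PO₄³⁻]^2(4.26×10⁻³)^3
[PO₄³⁻]^2 = 8.11×10⁻³⁰ / (4.26×10⁻³)^3 = 1.05×10⁻²²
[PO₄³⁻] = 1.02×10⁻¹¹ mol L⁻¹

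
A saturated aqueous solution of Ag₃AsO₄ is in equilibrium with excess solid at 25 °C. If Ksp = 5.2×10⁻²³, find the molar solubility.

1.2×10⁻⁶ M

Ag₃AsO₄(s) ⇌ 3 Ag⁺(aq) + AsO₄³⁻(aq)
Let s be the molar solubility. Then [Ag⁺] = 3s and [AsO₄³⁻] = s.
Ksp = [Ag⁺]^3[AsO₄³⁻] = (3s)^3 · s = 27s^4
27s^4 = 5.2×10⁻²³  ⇒  s^4 = 1.9×10⁻²⁴
s = 1.2×10⁻⁶ mol L⁻¹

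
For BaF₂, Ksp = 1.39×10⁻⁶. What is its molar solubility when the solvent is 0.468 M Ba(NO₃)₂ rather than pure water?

BaF₂(s) ⇌ Ba²⁺(aq) + 2 F⁻(aq)
Ba²⁺ is already present at 0.468 M. If s mol/L of BaF₂ dissolves, [F⁻] = 2s while [Ba²⁺] ≈ 0.468 M.
Ksp = [Ba²⁺][F⁻]^2 = (0.468)(2s)^2
(2s)^2 = 1.39×10⁻⁶ / (0.468) = 2.97×10⁻⁶
s = 8.62×10⁻⁴ M

8.62×10⁻⁴ M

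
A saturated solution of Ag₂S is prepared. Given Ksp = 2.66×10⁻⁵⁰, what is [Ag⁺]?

Ag₂S(s) ⇌ 2 Ag⁺(aq) + S²⁻(aq)
Call the molar solubility s, so that [Ag⁺] = 2s and [S²⁻] = s.
Ksp = [Ag⁺]^2[S²⁻] = (2s)^2 · s = 4s^3 = 2.66×10⁻⁵⁰
s = 1.88×10⁻¹⁷ mol L⁻¹
[Ag⁺] = 2s = 3.76×10⁻¹⁷ mol L⁻¹

3.76×10⁻¹⁷ M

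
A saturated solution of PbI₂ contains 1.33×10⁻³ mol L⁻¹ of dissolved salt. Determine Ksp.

Ksp = 9.41×10⁻⁹

PbI₂(s) ⇌ Pb²⁺(aq) + 2 I⁻(aq)
If s mol/L of PbI₂ dissolves, [Pb²⁺] = s and [I⁻] = 2s.
Ksp = [Pb²⁺][I⁻]^2 = s · (2s)^2 = 4s^3
Ksp = 4 × (1.33×10⁻³)^3 = 9.41×10⁻⁹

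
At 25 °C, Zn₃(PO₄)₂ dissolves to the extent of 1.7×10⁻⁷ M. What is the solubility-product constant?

Zn₃(PO₄)₂(s) ⇌ 3 Zn²⁺(aq) + 2 PO₄³⁻(aq)
Let s be the molar solubility. Then [Zn²⁺] = 3s and [PO₄³⁻] = 2s.
Ksp = [Zn²⁺]^3[PO₄³⁻]^2 = (3s)^3 · (2s)^2 = 108s^5
Ksp = 108 × (1.7×10⁻⁷)^5 = 1.5×10⁻³²

Ksp = 1.5×10⁻³²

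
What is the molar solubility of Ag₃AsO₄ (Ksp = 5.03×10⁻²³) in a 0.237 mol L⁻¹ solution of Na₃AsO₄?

1.99×10⁻⁸ M

Ag₃AsO₄(s) ⇌ 3 Ag⁺(aq) + AsO₄³⁻(aq)
AsO₄³⁻ is already present at 0.237 mol L⁻¹. If s mol/L of Ag₃AsO₄ dissolves, [Ag⁺] = 3s while [AsO₄³⁻] ≈ 0.237 mol L⁻¹.
Ksp = [Ag⁺]^3[AsO₄³⁻] = (3s)^3(0.237)
(3s)^3 = 5.03×10⁻²³ / (0.237) = 2.12×10⁻²²
s = 1.99×10⁻⁸ mol L⁻¹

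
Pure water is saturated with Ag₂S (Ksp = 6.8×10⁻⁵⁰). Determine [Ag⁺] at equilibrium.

Ag₂S(s) ⇌ 2 Ag⁺(aq) + S²⁻(aq)
For each mole of Ag₂S that dissolves per liter, [Ag⁺] = 2s and [S²⁻] = s; let s denote this solubility.
Ksp = [Ag⁺]^2[S²⁻] = (2s)^2 · s = 4s^3 = 6.8×10⁻⁵⁰
s = 2.6×10⁻¹⁷ mol/L
[Ag⁺] = 2s = 5.1×10⁻¹⁷ mol/L

5.1×10⁻¹⁷ M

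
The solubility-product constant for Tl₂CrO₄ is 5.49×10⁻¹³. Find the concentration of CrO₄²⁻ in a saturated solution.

5.16×10⁻⁵ M

Tl₂CrO₄(s) ⇌ 2 Tl⁺(aq) + CrO₄²⁻(aq)
With molar solubility s: [Tl⁺] = 2s, [CrO₄²⁻] = s.
Ksp = [Tl⁺]^2[CrO₄²⁻] = (2s)^2 · s = 4s^3 = 5.49×10⁻¹³
s = 5.16×10⁻⁵ mol L⁻¹
[CrO₄²⁻] = s = 5.16×10⁻⁵ mol L⁻¹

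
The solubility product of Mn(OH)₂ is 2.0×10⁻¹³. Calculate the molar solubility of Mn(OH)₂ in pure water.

Mn(OH)₂(s) ⇌ Mn²⁺(aq) + 2 OH⁻(aq)
If s mol/L of Mn(OH)₂ dissolves, [Mn²⁺] = s and [OH⁻] = 2s.
Ksp = [Mn²⁺][OH⁻]^2 = s · (2s)^2 = 4s^3
4s^3 = 2.0×10⁻¹³  ⇒  s^3 = 5.0×10⁻¹⁴
s = 3.7×10⁻⁵ mol L⁻¹

3.7×10⁻⁵ M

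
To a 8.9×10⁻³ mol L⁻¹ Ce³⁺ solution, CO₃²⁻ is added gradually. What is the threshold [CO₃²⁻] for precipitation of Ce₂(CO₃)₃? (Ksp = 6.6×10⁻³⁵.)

9.4×10⁻¹¹ M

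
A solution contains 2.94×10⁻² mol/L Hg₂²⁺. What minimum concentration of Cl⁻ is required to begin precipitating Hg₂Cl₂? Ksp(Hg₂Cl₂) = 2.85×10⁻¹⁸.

Each salt precipitates once Q = Ksp for that salt.
Hg₂Cl₂(s) ⇌ Hg₂²⁺(aq) + 2 Cl⁻(aq)
Ksp = [Hg₂²⁺][Cl⁻]^2 = [Cl⁻]^2(2.94×10⁻²)
[Cl⁻]^2 = 2.85×10⁻¹⁸ / (2.94×10⁻²) = 9.69×10⁻¹⁷
[Cl⁻] = 9.85×10⁻⁹ mol/L

9.85×10⁻⁹ M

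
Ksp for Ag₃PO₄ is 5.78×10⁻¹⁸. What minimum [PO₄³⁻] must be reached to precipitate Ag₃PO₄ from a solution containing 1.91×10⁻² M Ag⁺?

8.30×10⁻¹³ M

A salt starts to precipitate once the ion product Q reaches its Ksp.
Ag₃PO₄(s) ⇌ 3 Ag⁺(aq) + PO₄³⁻(aq)
Ksp = [Ag⁺]^3[PO₄³⁻] = [PO₄³⁻](1.91×10⁻²)^3
[PO₄³⁻] = 5.78×10⁻¹⁸ / (1.91×10⁻²)^3 = 8.30×10⁻¹³
[PO₄³⁻] = 8.30×10⁻¹³ M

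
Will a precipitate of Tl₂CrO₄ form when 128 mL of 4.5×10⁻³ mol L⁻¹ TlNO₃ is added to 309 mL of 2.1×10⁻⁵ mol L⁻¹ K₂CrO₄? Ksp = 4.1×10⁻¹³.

Yes

Total volume after mixing = 128 + 309 = 437 mL.
[Tl⁺] = (4.5×10⁻³)(128)/437 = 1.3×10⁻³ mol L⁻¹
[CrO₄²⁻] = (2.1×10⁻⁵)(309)/437 = 1.5×10⁻⁵ mol L⁻¹
Q = [Tl⁺]^2[CrO₄²⁻] = 2.6×10⁻¹¹
Since Q (2.6×10⁻¹¹) exceeds Ksp (4.1×10⁻¹³), Tl₂CrO₄ will precipitate.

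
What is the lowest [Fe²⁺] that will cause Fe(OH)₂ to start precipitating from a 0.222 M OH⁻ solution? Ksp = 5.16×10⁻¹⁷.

1.05×10⁻¹⁵ M

Precipitation of each salt begins when its ion product equals Ksp.
Fe(OH)₂(s) ⇌ Fe²⁺(aq) + 2 OH⁻(aq)
Ksp = [Fe²⁺][OH⁻]^2 = [Fe²⁺](0.222)^2
[Fe²⁺] = 5.16×10⁻¹⁷ / (0.222)^2 = 1.05×10⁻¹⁵
[Fe²⁺] = 1.05×10⁻¹⁵ M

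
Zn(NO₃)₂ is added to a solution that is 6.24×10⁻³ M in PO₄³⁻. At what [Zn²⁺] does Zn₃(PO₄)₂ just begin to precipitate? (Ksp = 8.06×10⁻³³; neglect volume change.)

5.92×10⁻¹⁰ M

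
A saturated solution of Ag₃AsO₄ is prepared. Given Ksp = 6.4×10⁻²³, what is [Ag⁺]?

Ag₃AsO₄(s) ⇌ 3 Ag⁺(aq) + AsO₄³⁻(aq)
Let s be the molar solubility. Then [Ag⁺] = 3s and [AsO₄³⁻] = s.
Ksp = [Ag⁺]^3[AsO₄³⁻] = (3s)^3 · s = 27s^4 = 6.4×10⁻²³
s = 1.2×10⁻⁶ M
[Ag⁺] = 3s = 3.7×10⁻⁶ M

3.7×10⁻⁶ M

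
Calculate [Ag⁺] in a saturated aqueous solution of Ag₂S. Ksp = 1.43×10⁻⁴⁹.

Ag₂S(s) ⇌ 2 Ag⁺(aq) + S²⁻(aq)
Call the molar solubility s, so that [Ag⁺] = 2s and [S²⁻] = s.
Ksp = [Ag⁺]^2[S²⁻] = (2s)^2 · s = 4s^3 = 1.43×10⁻⁴⁹
s = 3.29×10⁻¹⁷ mol L⁻¹
[Ag⁺] = 2s = 6.59×10⁻¹⁷ mol L⁻¹

6.59×10⁻¹⁷ M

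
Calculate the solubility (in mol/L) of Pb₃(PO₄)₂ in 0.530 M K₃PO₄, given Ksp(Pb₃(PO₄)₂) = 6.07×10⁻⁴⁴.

2.00×10⁻¹⁵ M

Pb₃(PO₄)₂(s) ⇌ 3 Pb²⁺(aq) + 2 PO₄³⁻(aq)
PO₄³⁻ is already present at 0.530 M. If s mol/L of Pb₃(PO₄)₂ dissolves, [Pb²⁺] = 3s while [PO₄³⁻] ≈ 0.530 M.
Ksp = [Pb²⁺]^3[PO₄³⁻]^2 = (3s)^3(0.530)^2
(3s)^3 = 6.07×10⁻⁴⁴ / (0.530)^2 = 2.16×10⁻⁴³
s = 2.00×10⁻¹⁵ M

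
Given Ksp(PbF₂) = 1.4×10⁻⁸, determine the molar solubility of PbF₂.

PbF₂(s) ⇌ Pb²⁺(aq) + 2 F⁻(aq)
Let s be the molar solubility. Then [Pb²⁺] = s and [F⁻] = 2s.
Ksp = [Pb²⁺][F⁻]^2 = s · (2s)^2 = 4s^3
4s^3 = 1.4×10⁻⁸  ⇒  s^3 = 3.5×10⁻⁹
s = (3.5×10⁻⁹)^(1/3) = 1.5×10⁻³ M

1.5×10⁻³ M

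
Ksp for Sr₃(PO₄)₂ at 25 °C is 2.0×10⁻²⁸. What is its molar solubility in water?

Sr₃(PO₄)₂(s) ⇌ 3 Sr²⁺(aq) + 2 PO₄³⁻(aq)
With molar solubility s: [Sr²⁺] = 3s, [PO₄³⁻] = 2s.
Ksp = [Sr²⁺]^3[PO₄³⁻]^2 = (3s)^3 · (2s)^2 = 108s^5
108s^5 = 2.0×10⁻²⁸  ⇒  s^5 = 1.9×10⁻³⁰
s = (1.9×10⁻³⁰)^(1/5) = 1.1×10⁻⁶ M

1.1×10⁻⁶ M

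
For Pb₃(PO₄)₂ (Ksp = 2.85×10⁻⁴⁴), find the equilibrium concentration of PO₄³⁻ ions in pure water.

1.53×10⁻⁹ M

Pb₃(PO₄)₂(s) ⇌ 3 Pb²⁺(aq) + 2 PO₄³⁻(aq)
For each mole of Pb₃(PO₄)₂ that dissolves per liter, [Pb²⁺] = 3s and [PO₄³⁻] = 2s; let s denote this solubility.
Ksp = [Pb²⁺]^3[PO₄³⁻]^2 = (3s)^3 · (2s)^2 = 108s^5 = 2.85×10⁻⁴⁴
s = 7.66×10⁻¹⁰ M
[PO₄³⁻] = 2s = 1.53×10⁻⁹ M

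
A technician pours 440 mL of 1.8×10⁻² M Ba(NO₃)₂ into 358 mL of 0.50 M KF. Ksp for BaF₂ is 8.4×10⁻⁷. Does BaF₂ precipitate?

Yes

Total volume after mixing = 440 + 358 = 798 mL.
[Ba²⁺] = (1.8×10⁻²)(440)/798 = 9.9×10⁻³ M
[F⁻] = (0.50)(358)/798 = 0.22 M
Q = [Ba²⁺][F⁻]^2 = 5.0×10⁻⁴
Since Q (5.0×10⁻⁴) exceeds Ksp (8.4×10⁻⁷), BaF₂ will precipitate.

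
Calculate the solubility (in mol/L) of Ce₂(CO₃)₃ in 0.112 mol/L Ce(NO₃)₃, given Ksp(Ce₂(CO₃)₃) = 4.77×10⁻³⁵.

5.20×10⁻¹² M

Ce₂(CO₃)₃(s) ⇌ 2 Ce³⁺(aq) + 3 CO₃²⁻(aq)
Ce³⁺ is already present at 0.112 mol/L. If s mol/L of Ce₂(CO₃)₃ dissolves, [CO₃²⁻] = 3s while [Ce³⁺] ≈ 0.112 mol/L.
Ksp = [Ce³⁺]^2[CO₃²⁻]^3 = (0.112)^2(3s)^3
(3s)^3 = 4.77×10⁻³⁵ / (0.112)^2 = 3.80×10⁻³³
s = 5.20×10⁻¹² mol/L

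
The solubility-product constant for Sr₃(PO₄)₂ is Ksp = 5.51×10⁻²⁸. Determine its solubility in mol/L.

1.39×10⁻⁶ M

Sr₃(PO₄)₂(s) ⇌ 3 Sr²⁺(aq) + 2 PO₄³⁻(aq)
Let s be the molar solubility. Then [Sr²⁺] = 3s and [PO₄³⁻] = 2s.
Ksp = [Sr²⁺]^3[PO₄³⁻]^2 = (3s)^3 · (2s)^2 = 108s^5
108s^5 = 5.51×10⁻²⁸  ⇒  s^5 = 5.10×10⁻³⁰
s = (5.10×10⁻³⁰)^(1/5) = 1.39×10⁻⁶ M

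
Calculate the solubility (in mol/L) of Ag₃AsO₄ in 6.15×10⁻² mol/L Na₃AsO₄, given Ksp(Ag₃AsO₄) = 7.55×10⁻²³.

3.57×10⁻⁸ M

Ag₃AsO₄(s) ⇌ 3 Ag⁺(aq) + AsO₄³⁻(aq)
With AsO₄³⁻ already at 6.15×10⁻² mol/L and s small, take [AsO₄³⁻] ≈ 6.15×10⁻² mol/L and [Ag⁺] = 3s.
Ksp = [Ag⁺]^3[AsO₄³⁻] = (3s)^3(6.15×10⁻²)
(3s)^3 = 7.55×10⁻²³ / (6.15×10⁻²) = 1.23×10⁻²¹
s = 3.57×10⁻⁸ mol/L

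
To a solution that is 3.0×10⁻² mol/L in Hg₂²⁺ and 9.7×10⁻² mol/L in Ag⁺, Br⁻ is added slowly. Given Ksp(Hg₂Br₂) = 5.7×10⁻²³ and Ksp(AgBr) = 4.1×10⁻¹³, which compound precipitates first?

AgBr

Precipitation of each salt begins when its ion product equals Ksp.
For Hg₂Br₂: [Br⁻] = (Ksp/[Hg₂²⁺])^(1/2) = 4.4×10⁻¹¹ mol/L
For AgBr: [Br⁻] = (Ksp/[Ag⁺]) = 4.2×10⁻¹² mol/L
Since AgBr needs less Br⁻ to reach saturation, it precipitates first.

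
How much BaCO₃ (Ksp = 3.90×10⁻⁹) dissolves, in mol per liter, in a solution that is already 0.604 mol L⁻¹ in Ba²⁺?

6.46×10⁻⁹ M

BaCO₃(s) ⇌ Ba²⁺(aq) + CO₃²⁻(aq)
Let s be the solubility of BaCO₃ here. The common ion gives [Ba²⁺] ≈ 0.604 mol L⁻¹, and [CO₃²⁻] = s.
Ksp = [Ba²⁺][CO₃²⁻] = (0.604)s
s = 3.90×10⁻⁹ / (0.604) = 6.46×10⁻⁹
s = 6.46×10⁻⁹ mol L⁻¹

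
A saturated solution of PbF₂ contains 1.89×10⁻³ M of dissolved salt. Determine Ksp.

PbF₂(s) ⇌ Pb²⁺(aq) + 2 F⁻(aq)
Call the molar solubility s, so that [Pb²⁺] = s and [F⁻] = 2s.
Ksp = [Pb²⁺][F⁻]^2 = s · (2s)^2 = 4s^3
Ksp = 4 × (1.89×10⁻³)^3 = 2.70×10⁻⁸

Ksp = 2.70×10⁻⁸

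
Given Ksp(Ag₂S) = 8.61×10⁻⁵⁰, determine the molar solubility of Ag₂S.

Ag₂S(s) ⇌ 2 Ag⁺(aq) + S²⁻(aq)
With molar solubility s: [Ag⁺] = 2s, [S²⁻] = s.
Ksp = [Ag⁺]^2[S²⁻] = (2s)^2 · s = 4s^3
4s^3 = 8.61×10⁻⁵⁰  ⇒  s^3 = 2.15×10⁻⁵⁰
s = (2.15×10⁻⁵⁰)^(1/3) = 2.78×10⁻¹⁷ M

2.78×10⁻¹⁷ M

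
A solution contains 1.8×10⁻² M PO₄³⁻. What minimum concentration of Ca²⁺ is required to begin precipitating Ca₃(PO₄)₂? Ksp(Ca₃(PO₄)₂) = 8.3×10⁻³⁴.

1.4×10⁻¹⁰ M

Precipitation begins when Q = Ksp.
Ca₃(PO₄)₂(s) ⇌ 3 Ca²⁺(aq) + 2 PO₄³⁻(aq)
Ksp = [Ca²⁺]^3[PO₄³⁻]^2 = [Ca²⁺]^3(1.8×10⁻²)^2
[Ca²⁺]^3 = 8.3×10⁻³⁴ / (1.8×10⁻²)^2 = 2.6×10⁻³⁰
[Ca²⁺] = 1.4×10⁻¹⁰ M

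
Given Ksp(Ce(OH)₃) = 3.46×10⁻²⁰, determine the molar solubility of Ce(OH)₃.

5.98×10⁻⁶ M

Ce(OH)₃(s) ⇌ Ce³⁺(aq) + 3 OH⁻(aq)
For each mole of Ce(OH)₃ that dissolves per liter, [Ce³⁺] = s and [OH⁻] = 3s; let s denote this solubility.
Ksp = [Ce³⁺][OH⁻]^3 = s · (3s)^3 = 27s^4
27s^4 = 3.46×10⁻²⁰  ⇒  s^4 = 1.28×10⁻²¹
Taking the 4th root, s = 5.98×10⁻⁶ mol/L.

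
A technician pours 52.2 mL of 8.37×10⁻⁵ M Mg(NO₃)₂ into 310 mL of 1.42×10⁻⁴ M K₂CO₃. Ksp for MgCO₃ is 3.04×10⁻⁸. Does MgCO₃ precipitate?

Total volume after mixing = 52.2 + 310 = 362.2 mL.
[Mg²⁺] = (8.37×10⁻⁵)(52.2)/362.2 = 1.21×10⁻⁵ M
[CO₃²⁻] = (1.42×10⁻⁴)(310)/362.2 = 1.22×10⁻⁴ M
Q = [Mg²⁺][CO₃²⁻] = 1.47×10⁻⁹
Q < Ksp (1.47×10⁻⁹ vs 3.04×10⁻⁸); the solution remains unsaturated and no precipitate forms.

No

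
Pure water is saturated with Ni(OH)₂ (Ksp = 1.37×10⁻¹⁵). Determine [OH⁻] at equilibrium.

1.40×10⁻⁵ M

Ni(OH)₂(s) ⇌ Ni²⁺(aq) + 2 OH⁻(aq)
Call the molar solubility s, so that [Ni²⁺] = s and [OH⁻] = 2s.
Ksp = [Ni²⁺][OH⁻]^2 = s · (2s)^2 = 4s^3 = 1.37×10⁻¹⁵
s = 7.00×10⁻⁶ M
[OH⁻] = 2s = 1.40×10⁻⁵ M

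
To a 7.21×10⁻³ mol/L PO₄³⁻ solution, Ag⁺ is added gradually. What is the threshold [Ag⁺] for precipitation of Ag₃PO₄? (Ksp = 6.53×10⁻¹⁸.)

A salt starts to precipitate once the ion product Q reaches its Ksp.
Ag₃PO₄(s) ⇌ 3 Ag⁺(aq) + PO₄³⁻(aq)
Ksp = [Ag⁺]^3[PO₄³⁻] = [Ag⁺]^3(7.21×10⁻³)
[Ag⁺]^3 = 6.53×10⁻¹⁸ / (7.21×10⁻³) = 9.06×10⁻¹⁶
[Ag⁺] = 9.68×10⁻⁶ mol/L

9.68×10⁻⁶ M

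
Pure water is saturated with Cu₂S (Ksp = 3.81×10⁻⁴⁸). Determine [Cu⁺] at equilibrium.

Cu₂S(s) ⇌ 2 Cu⁺(aq) + S²⁻(aq)
Call the molar solubility s, so that [Cu⁺] = 2s and [S²⁻] = s.
Ksp = [Cu⁺]^2[S²⁻] = (2s)^2 · s = 4s^3 = 3.81×10⁻⁴⁸
s = 9.84×10⁻¹⁷ M
[Cu⁺] = 2s = 1.97×10⁻¹⁶ M

1.97×10⁻¹⁶ M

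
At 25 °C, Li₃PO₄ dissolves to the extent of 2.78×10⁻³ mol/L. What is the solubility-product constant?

Li₃PO₄(s) ⇌ 3 Li⁺(aq) + PO₄³⁻(aq)
If s mol/L of Li₃PO₄ dissolves, [Li⁺] = 3s and [PO₄³⁻] = s.
Ksp = [Li⁺]^3[PO₄³⁻] = (3s)^3 · s = 27s^4
Ksp = 27 × (2.78×10⁻³)^4 = 1.61×10⁻⁹

Ksp = 1.61×10⁻⁹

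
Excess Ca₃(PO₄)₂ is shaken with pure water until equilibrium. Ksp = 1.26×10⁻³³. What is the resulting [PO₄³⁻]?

2.06×10⁻⁷ M

Ca₃(PO₄)₂(s) ⇌ 3 Ca²⁺(aq) + 2 PO₄³⁻(aq)
If s mol/L of Ca₃(PO₄)₂ dissolves, [Ca²⁺] = 3s and [PO₄³⁻] = 2s.
Ksp = [Ca²⁺]^3[PO₄³⁻]^2 = (3s)^3 · (2s)^2 = 108s^5 = 1.26×10⁻³³
s = 1.03×10⁻⁷ mol L⁻¹
[PO₄³⁻] = 2s = 2.06×10⁻⁷ mol L⁻¹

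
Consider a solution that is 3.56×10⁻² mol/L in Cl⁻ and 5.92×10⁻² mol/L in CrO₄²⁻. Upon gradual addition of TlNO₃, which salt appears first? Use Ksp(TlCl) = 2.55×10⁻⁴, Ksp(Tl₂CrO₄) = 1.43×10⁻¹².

Tl₂CrO₄

Precipitation begins when Q = Ksp.
For TlCl: [Tl⁺] = (Ksp/[Cl⁻]) = 7.16×10⁻³ mol/L
For Tl₂CrO₄: [Tl⁺] = (Ksp/[CrO₄²⁻])^(1/2) = 4.91×10⁻⁶ mol/L
Tl₂CrO₄ requires the lower [Tl⁺], so it precipitates first.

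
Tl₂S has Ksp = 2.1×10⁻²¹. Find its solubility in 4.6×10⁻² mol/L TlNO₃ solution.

9.9×10⁻¹⁹ M

Tl₂S(s) ⇌ 2 Tl⁺(aq) + S²⁻(aq)
The solution already contains Tl⁺ at 4.6×10⁻² mol/L. Let s be the molar solubility of Tl₂S.
[Tl⁺] ≈ 4.6×10⁻² mol/L (common ion dominates); [S²⁻] = s.
Ksp = [Tl⁺]^2[S²⁻] = (4.6×10⁻²)^2s
s = 2.1×10⁻²¹ / (4.6×10⁻²)^2 = 9.9×10⁻¹⁹
s = 9.9×10⁻¹⁹ mol/L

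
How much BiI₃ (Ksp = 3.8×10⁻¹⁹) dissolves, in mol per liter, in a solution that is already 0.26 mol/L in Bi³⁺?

3.8×10⁻⁷ M

BiI₃(s) ⇌ Bi³⁺(aq) + 3 I⁻(aq)
Let s be the solubility of BiI₃ here. The common ion gives [Bi³⁺] ≈ 0.26 mol/L, and [I⁻] = 3s.
Ksp = [Bi³⁺][I⁻]^3 = (0.26)(3s)^3
(3s)^3 = 3.8×10⁻¹⁹ / (0.26) = 1.5×10⁻¹⁸
s = 3.8×10⁻⁷ mol/L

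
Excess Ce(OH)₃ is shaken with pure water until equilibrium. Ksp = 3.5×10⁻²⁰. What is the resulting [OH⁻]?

Ce(OH)₃(s) ⇌ Ce³⁺(aq) + 3 OH⁻(aq)
Call the molar solubility s, so that [Ce³⁺] = s and [OH⁻] = 3s.
Ksp = [Ce³⁺][OH⁻]^3 = s · (3s)^3 = 27s^4 = 3.5×10⁻²⁰
s = 6.0×10⁻⁶ mol/L
[OH⁻] = 3s = 1.8×10⁻⁵ mol/L

1.8×10⁻⁵ M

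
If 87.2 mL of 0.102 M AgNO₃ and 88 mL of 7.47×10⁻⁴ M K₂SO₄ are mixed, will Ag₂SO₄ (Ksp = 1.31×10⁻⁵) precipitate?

After mixing, V = 87.2 mL + 88 mL = 175.2 mL.
[Ag⁺] = (0.102)(87.2)/175.2 = 5.08×10⁻² M
[SO₄²⁻] = (7.47×10⁻⁴)(88)/175.2 = 3.75×10⁻⁴ M
Q = [Ag⁺]^2[SO₄²⁻] = 9.67×10⁻⁷
Q = 9.67×10⁻⁷ < Ksp = 1.31×10⁻⁵, so the solution is unsaturated and no precipitate forms.

No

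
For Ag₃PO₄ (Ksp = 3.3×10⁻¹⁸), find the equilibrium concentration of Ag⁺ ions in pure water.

Ag₃PO₄(s) ⇌ 3 Ag⁺(aq) + PO₄³⁻(aq)
For each mole of Ag₃PO₄ that dissolves per liter, [Ag⁺] = 3s and [PO₄³⁻] = s; let s denote this solubility.
Ksp = [Ag⁺]^3[PO₄³⁻] = (3s)^3 · s = 27s^4 = 3.3×10⁻¹⁸
s = 1.9×10⁻⁵ M
[Ag⁺] = 3s = 5.6×10⁻⁵ M

5.6×10⁻⁵ M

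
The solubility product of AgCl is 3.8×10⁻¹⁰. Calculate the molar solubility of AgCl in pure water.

AgCl(s) ⇌ Ag⁺(aq) + Cl⁻(aq)
With molar solubility s: [Ag⁺] = s, [Cl⁻] = s.
Ksp = [Ag⁺][Cl⁻] = s · s = s^2
s^2 = 3.8×10⁻¹⁰
s = (3.8×10⁻¹⁰)^(1/2) = 1.9×10⁻⁵ M

1.9×10⁻⁵ M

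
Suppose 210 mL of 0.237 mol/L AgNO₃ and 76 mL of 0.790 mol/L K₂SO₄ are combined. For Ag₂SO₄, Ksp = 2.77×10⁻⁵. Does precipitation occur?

Yes

After mixing, V = 210 mL + 76 mL = 286 mL.
[Ag⁺] = (0.237)(210)/286 = 0.174 mol/L
[SO₄²⁻] = (0.790)(76)/286 = 0.210 mol/L
Q = [Ag⁺]^2[SO₄²⁻] = 6.36×10⁻³
Since Q (6.36×10⁻³) exceeds Ksp (2.77×10⁻⁵), Ag₂SO₄ will precipitate.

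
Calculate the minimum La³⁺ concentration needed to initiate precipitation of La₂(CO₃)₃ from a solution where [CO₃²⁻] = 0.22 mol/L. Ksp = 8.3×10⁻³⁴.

The threshold for precipitation is Q = Ksp.
La₂(CO₃)₃(s) ⇌ 2 La³⁺(aq) + 3 CO₃²⁻(aq)
Ksp = [La³⁺]^2[CO₃²⁻]^3 = [La³⁺]^2(0.22)^3
[La³⁺]^2 = 8.3×10⁻³⁴ / (0.22)^3 = 7.8×10⁻³²
[La³⁺] = 2.8×10⁻¹⁶ mol/L

2.8×10⁻¹⁶ M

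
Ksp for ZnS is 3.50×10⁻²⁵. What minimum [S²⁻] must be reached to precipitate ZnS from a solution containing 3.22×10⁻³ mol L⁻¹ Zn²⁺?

1.09×10⁻²² M

Precipitation begins when Q = Ksp.
ZnS(s) ⇌ Zn²⁺(aq) + S²⁻(aq)
Ksp = [Zn²⁺][S²⁻] = [S²⁻](3.22×10⁻³)
[S²⁻] = 3.50×10⁻²⁵ / (3.22×10⁻³) = 1.09×10⁻²²
[S²⁻] = 1.09×10⁻²² mol L⁻¹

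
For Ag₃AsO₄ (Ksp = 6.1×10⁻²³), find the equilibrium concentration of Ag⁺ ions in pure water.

3.7×10⁻⁶ M

Ag₃AsO₄(s) ⇌ 3 Ag⁺(aq) + AsO₄³⁻(aq)
With molar solubility s: [Ag⁺] = 3s, [AsO₄³⁻] = s.
Ksp = [Ag⁺]^3[AsO₄³⁻] = (3s)^3 · s = 27s^4 = 6.1×10⁻²³
s = 1.2×10⁻⁶ M
[Ag⁺] = 3s = 3.7×10⁻⁶ M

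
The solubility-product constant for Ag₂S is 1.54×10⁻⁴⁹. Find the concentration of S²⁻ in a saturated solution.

3.38×10⁻¹⁷ M

Ag₂S(s) ⇌ 2 Ag⁺(aq) + S²⁻(aq)
Let s be the molar solubility. Then [Ag⁺] = 2s and [S²⁻] = s.
Ksp = [Ag⁺]^2[S²⁻] = (2s)^2 · s = 4s^3 = 1.54×10⁻⁴⁹
s = 3.38×10⁻¹⁷ mol/L
[S²⁻] = s = 3.38×10⁻¹⁷ mol/L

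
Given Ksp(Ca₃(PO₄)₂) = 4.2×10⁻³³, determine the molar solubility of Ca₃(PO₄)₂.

1.3×10⁻⁷ M

Ca₃(PO₄)₂(s) ⇌ 3 Ca²⁺(aq) + 2 PO₄³⁻(aq)
Call the molar solubility s, so that [Ca²⁺] = 3s and [PO₄³⁻] = 2s.
Ksp = [Ca²⁺]^3[PO₄³⁻]^2 = (3s)^3 · (2s)^2 = 108s^5
108s^5 = 4.2×10⁻³³  ⇒  s^5 = 3.9×10⁻³⁵
s = (3.9×10⁻³⁵)^(1/5) = 1.3×10⁻⁷ mol L⁻¹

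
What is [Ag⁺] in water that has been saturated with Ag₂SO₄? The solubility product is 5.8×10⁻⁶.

Ag₂SO₄(s) ⇌ 2 Ag⁺(aq) + SO₄²⁻(aq)
Call the molar solubility s, so that [Ag⁺] = 2s and [SO₄²⁻] = s.
Ksp = [Ag⁺]^2[SO₄²⁻] = (2s)^2 · s = 4s^3 = 5.8×10⁻⁶
s = 1.1×10⁻² mol L⁻¹
[Ag⁺] = 2s = 2.3×10⁻² mol L⁻¹

2.3×10⁻² M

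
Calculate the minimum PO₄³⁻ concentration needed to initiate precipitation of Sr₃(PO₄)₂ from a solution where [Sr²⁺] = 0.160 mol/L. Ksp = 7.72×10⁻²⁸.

4.34×10⁻¹³ M

Each salt precipitates once Q = Ksp for that salt.
Sr₃(PO₄)₂(s) ⇌ 3 Sr²⁺(aq) + 2 PO₄³⁻(aq)
Ksp = [Sr²⁺]^3[PO₄³⁻]^2 = [PO₄³⁻]^2(0.160)^3
[PO₄³⁻]^2 = 7.72×10⁻²⁸ / (0.160)^3 = 1.88×10⁻²⁵
[PO₄³⁻] = 4.34×10⁻¹³ mol/L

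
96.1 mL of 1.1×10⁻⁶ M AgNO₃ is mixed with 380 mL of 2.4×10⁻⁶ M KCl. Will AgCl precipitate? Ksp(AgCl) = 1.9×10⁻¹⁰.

No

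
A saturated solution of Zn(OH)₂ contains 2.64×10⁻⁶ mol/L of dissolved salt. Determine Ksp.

Ksp = 7.36×10⁻¹⁷

Zn(OH)₂(s) ⇌ Zn²⁺(aq) + 2 OH⁻(aq)
Let s be the molar solubility. Then [Zn²⁺] = s and [OH⁻] = 2s.
Ksp = [Zn²⁺][OH⁻]^2 = s · (2s)^2 = 4s^3
Ksp = 4 × (2.64×10⁻⁶)^3 = 7.36×10⁻¹⁷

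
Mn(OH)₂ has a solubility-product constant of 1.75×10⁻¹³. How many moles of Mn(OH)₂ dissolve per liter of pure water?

3.52×10⁻⁵ M

Mn(OH)₂(s) ⇌ Mn²⁺(aq) + 2 OH⁻(aq)
For each mole of Mn(OH)₂ that dissolves per liter, [Mn²⁺] = s and [OH⁻] = 2s; let s denote this solubility.
Ksp = [Mn²⁺][OH⁻]^2 = s · (2s)^2 = 4s^3
4s^3 = 1.75×10⁻¹³  ⇒  s^3 = 4.38×10⁻¹⁴
s = (4.38×10⁻¹⁴)^(1/3) = 3.52×10⁻⁵ mol/L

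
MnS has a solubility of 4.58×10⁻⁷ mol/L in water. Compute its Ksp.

MnS(s) ⇌ Mn²⁺(aq) + S²⁻(aq)
Let s be the molar solubility. Then [Mn²⁺] = s and [S²⁻] = s.
Ksp = [Mn²⁺][S²⁻] = s · s = s^2
Ksp = (4.58×10⁻⁷)^2 = 2.10×10⁻¹³

Ksp = 2.10×10⁻¹³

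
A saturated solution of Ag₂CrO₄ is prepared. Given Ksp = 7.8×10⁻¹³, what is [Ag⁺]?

Ag₂CrO₄(s) ⇌ 2 Ag⁺(aq) + CrO₄²⁻(aq)
Call the molar solubility s, so that [Ag⁺] = 2s and [CrO₄²⁻] = s.
Ksp = [Ag⁺]^2[CrO₄²⁻] = (2s)^2 · s = 4s^3 = 7.8×10⁻¹³
s = 5.8×10⁻⁵ mol/L
[Ag⁺] = 2s = 1.2×10⁻⁴ mol/L

1.2×10⁻⁴ M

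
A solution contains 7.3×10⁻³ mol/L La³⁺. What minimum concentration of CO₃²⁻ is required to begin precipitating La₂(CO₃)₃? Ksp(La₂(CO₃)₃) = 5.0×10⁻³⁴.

2.1×10⁻¹⁰ M

Each salt precipitates once Q = Ksp for that salt.
La₂(CO₃)₃(s) ⇌ 2 La³⁺(aq) + 3 CO₃²⁻(aq)
Ksp = [La³⁺]^2[CO₃²⁻]^3 = [CO₃²⁻]^3(7.3×10⁻³)^2
[CO₃²⁻]^3 = 5.0×10⁻³⁴ / (7.3×10⁻³)^2 = 9.4×10⁻³⁰
[CO₃²⁻] = 2.1×10⁻¹⁰ mol/L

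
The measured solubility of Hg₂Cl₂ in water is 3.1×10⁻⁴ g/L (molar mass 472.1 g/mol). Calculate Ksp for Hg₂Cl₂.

Ksp = 1.1×10⁻¹⁸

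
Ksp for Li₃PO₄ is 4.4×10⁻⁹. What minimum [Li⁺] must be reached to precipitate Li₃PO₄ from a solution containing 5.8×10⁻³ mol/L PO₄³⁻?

9.1×10⁻³ M

Precipitation begins when Q = Ksp.
Li₃PO₄(s) ⇌ 3 Li⁺(aq) + PO₄³⁻(aq)
Ksp = [Li⁺]^3[PO₄³⁻] = [Li⁺]^3(5.8×10⁻³)
[Li⁺]^3 = 4.4×10⁻⁹ / (5.8×10⁻³) = 7.6×10⁻⁷
[Li⁺] = 9.1×10⁻³ mol/L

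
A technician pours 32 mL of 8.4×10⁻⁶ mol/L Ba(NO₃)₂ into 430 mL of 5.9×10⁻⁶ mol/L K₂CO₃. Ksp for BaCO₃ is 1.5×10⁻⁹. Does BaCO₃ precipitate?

The combined volume is 462 mL.
[Ba²⁺] = (8.4×10⁻⁶)(32)/462 = 5.8×10⁻⁷ mol/L
[CO₃²⁻] = (5.9×10⁻⁶)(430)/462 = 5.5×10⁻⁶ mol/L
Q = [Ba²⁺][CO₃²⁻] = 3.2×10⁻¹²
Q = 3.2×10⁻¹² < Ksp = 1.5×10⁻⁹, so the solution is unsaturated and no precipitate forms.

No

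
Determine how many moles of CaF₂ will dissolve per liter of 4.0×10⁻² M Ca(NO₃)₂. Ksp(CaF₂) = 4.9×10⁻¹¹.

CaF₂(s) ⇌ Ca²⁺(aq) + 2 F⁻(aq)
Ca²⁺ is already present at 4.0×10⁻² M. If s mol/L of CaF₂ dissolves, [F⁻] = 2s while [Ca²⁺] ≈ 4.0×10⁻² M.
Ksp = [Ca²⁺][F⁻]^2 = (4.0×10⁻²)(2s)^2
(2s)^2 = 4.9×10⁻¹¹ / (4.0×10⁻²) = 1.2×10⁻⁹
s = 1.8×10⁻⁵ M

1.8×10⁻⁵ M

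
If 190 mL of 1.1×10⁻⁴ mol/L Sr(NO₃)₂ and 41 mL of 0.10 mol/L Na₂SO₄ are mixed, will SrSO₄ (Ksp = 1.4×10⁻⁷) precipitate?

Yes

Total volume after mixing = 190 + 41 = 231 mL.
[Sr²⁺] = (1.1×10⁻⁴)(190)/231 = 9.0×10⁻⁵ mol/L
[SO₄²⁻] = (0.10)(41)/231 = 1.8×10⁻² mol/L
Q = [Sr²⁺][SO₄²⁻] = 1.6×10⁻⁶
Since Q (1.6×10⁻⁶) exceeds Ksp (1.4×10⁻⁷), SrSO₄ will precipitate.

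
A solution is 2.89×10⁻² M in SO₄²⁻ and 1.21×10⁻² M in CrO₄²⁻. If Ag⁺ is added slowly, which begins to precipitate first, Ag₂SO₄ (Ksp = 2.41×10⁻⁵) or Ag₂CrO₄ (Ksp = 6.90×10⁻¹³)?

The threshold for precipitation is Q = Ksp.
For Ag₂SO₄: [Ag⁺] = (Ksp/[SO₄²⁻])^(1/2) = 2.89×10⁻² M
For Ag₂CrO₄: [Ag⁺] = (Ksp/[CrO₄²⁻])^(1/2) = 7.55×10⁻⁶ M
Ag₂CrO₄ requires the lower [Ag⁺], so it precipitates first.

Ag₂CrO₄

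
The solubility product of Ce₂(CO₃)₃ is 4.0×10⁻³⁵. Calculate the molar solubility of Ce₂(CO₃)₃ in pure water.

Ce₂(CO₃)₃(s) ⇌ 2 Ce³⁺(aq) + 3 CO₃²⁻(aq)
With molar solubility s: [Ce³⁺] = 2s, [CO₃²⁻] = 3s.
Ksp = [Ce³⁺]^2[CO₃²⁻]^3 = (2s)^2 · (3s)^3 = 108s^5
108s^5 = 4.0×10⁻³⁵  ⇒  s^5 = 3.7×10⁻³⁷
s = (3.7×10⁻³⁷)^(1/5) = 5.2×10⁻⁸ mol L⁻¹

5.2×10⁻⁸ M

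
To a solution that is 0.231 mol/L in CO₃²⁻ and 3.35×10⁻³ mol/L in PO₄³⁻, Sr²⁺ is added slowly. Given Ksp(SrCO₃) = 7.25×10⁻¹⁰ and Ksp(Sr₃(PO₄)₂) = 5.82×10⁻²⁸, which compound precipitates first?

SrCO₃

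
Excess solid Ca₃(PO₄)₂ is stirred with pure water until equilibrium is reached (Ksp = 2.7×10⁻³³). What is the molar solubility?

1.2×10⁻⁷ M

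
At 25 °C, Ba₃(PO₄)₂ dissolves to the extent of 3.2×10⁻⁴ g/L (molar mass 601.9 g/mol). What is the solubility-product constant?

Molar solubility s = (3.2×10⁻⁴ g/L) / (601.9 g/mol) = 5.316×10⁻⁷ mol/L
Ba₃(PO₄)₂(s) ⇌ 3 Ba²⁺(aq) + 2 PO₄³⁻(aq)
With molar solubility s: [Ba²⁺] = 3s, [PO₄³⁻] = 2s.
Ksp = [Ba²⁺]^3[PO₄³⁻]^2 = (3s)^3 · (2s)^2 = 108s^5
Ksp = 108 × (5.316×10⁻⁷)^5 = 4.6×10⁻³⁰

Ksp = 4.6×10⁻³⁰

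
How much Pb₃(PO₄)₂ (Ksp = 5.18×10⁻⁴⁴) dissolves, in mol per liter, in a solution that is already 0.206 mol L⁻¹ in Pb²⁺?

Pb₃(PO₄)₂(s) ⇌ 3 Pb²⁺(aq) + 2 PO₄³⁻(aq)
Pb²⁺ is already present at 0.206 mol L⁻¹. If s mol/L of Pb₃(PO₄)₂ dissolves, [PO₄³⁻] = 2s while [Pb²⁺] ≈ 0.206 mol L⁻¹.
Ksp = [Pb²⁺]^3[PO₄³⁻]^2 = (0.206)^3(2s)^2
(2s)^2 = 5.18×10⁻⁴⁴ / (0.206)^3 = 5.93×10⁻⁴²
s = 1.22×10⁻²¹ mol L⁻¹

1.22×10⁻²¹ M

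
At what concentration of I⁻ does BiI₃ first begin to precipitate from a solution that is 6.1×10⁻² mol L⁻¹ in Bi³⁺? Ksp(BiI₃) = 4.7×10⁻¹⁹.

2.0×10⁻⁶ M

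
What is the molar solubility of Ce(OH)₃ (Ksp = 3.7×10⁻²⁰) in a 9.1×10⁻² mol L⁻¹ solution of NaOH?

4.9×10⁻¹⁷ M

Ce(OH)₃(s) ⇌ Ce³⁺(aq) + 3 OH⁻(aq)
OH⁻ is already present at 9.1×10⁻² mol L⁻¹. If s mol/L of Ce(OH)₃ dissolves, [Ce³⁺] = s while [OH⁻] ≈ 9.1×10⁻² mol L⁻¹.
Ksp = [Ce³⁺][OH⁻]^3 = s(9.1×10⁻²)^3
s = 3.7×10⁻²⁰ / (9.1×10⁻²)^3 = 4.9×10⁻¹⁷
s = 4.9×10⁻¹⁷ mol L⁻¹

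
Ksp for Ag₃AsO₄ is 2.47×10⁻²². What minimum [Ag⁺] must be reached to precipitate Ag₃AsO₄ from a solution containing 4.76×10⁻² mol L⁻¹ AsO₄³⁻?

1.73×10⁻⁷ M

The threshold for precipitation is Q = Ksp.
Ag₃AsO₄(s) ⇌ 3 Ag⁺(aq) + AsO₄³⁻(aq)
Ksp = [Ag⁺]^3[AsO₄³⁻] = [Ag⁺]^3(4.76×10⁻²)
[Ag⁺]^3 = 2.47×10⁻²² / (4.76×10⁻²) = 5.19×10⁻²¹
[Ag⁺] = 1.73×10⁻⁷ mol L⁻¹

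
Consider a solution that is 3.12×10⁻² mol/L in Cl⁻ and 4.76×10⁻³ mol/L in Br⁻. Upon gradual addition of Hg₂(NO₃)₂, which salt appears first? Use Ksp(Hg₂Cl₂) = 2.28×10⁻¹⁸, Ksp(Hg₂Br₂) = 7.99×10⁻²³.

Hg₂Br₂

The threshold for precipitation is Q = Ksp.
For Hg₂Cl₂: [Hg₂²⁺] = (Ksp/[Cl⁻]^2) = 2.34×10⁻¹⁵ mol/L
For Hg₂Br₂: [Hg₂²⁺] = (Ksp/[Br⁻]^2) = 3.53×10⁻¹⁸ mol/L
Since Hg₂Br₂ needs less Hg₂²⁺ to reach saturation, it precipitates first.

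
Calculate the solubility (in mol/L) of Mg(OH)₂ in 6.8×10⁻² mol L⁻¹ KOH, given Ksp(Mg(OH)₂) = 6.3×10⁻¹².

1.4×10⁻⁹ M

Mg(OH)₂(s) ⇌ Mg²⁺(aq) + 2 OH⁻(aq)
Let s be the solubility of Mg(OH)₂ here. The common ion gives [OH⁻] ≈ 6.8×10⁻² mol L⁻¹, and [Mg²⁺] = s.
Ksp = [Mg²⁺][OH⁻]^2 = s(6.8×10⁻²)^2
s = 6.3×10⁻¹² / (6.8×10⁻²)^2 = 1.4×10⁻⁹
s = 1.4×10⁻⁹ mol L⁻¹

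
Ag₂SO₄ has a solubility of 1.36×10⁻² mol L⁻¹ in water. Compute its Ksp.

Ksp = 1.01×10⁻⁵

Ag₂SO₄(s) ⇌ 2 Ag⁺(aq) + SO₄²⁻(aq)
Call the molar solubility s, so that [Ag⁺] = 2s and [SO₄²⁻] = s.
Ksp = [Ag⁺]^2[SO₄²⁻] = (2s)^2 · s = 4s^3
Ksp = 4 × (1.36×10⁻²)^3 = 1.01×10⁻⁵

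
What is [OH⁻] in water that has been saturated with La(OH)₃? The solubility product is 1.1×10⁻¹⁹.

2.4×10⁻⁵ M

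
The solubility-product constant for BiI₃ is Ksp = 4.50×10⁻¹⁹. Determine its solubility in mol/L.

1.14×10⁻⁵ M

BiI₃(s) ⇌ Bi³⁺(aq) + 3 I⁻(aq)
If s mol/L of BiI₃ dissolves, [Bi³⁺] = s and [I⁻] = 3s.
Ksp = [Bi³⁺][I⁻]^3 = s · (3s)^3 = 27s^4
27s^4 = 4.50×10⁻¹⁹  ⇒  s^4 = 1.67×10⁻²⁰
Taking the 4th root, s = 1.14×10⁻⁵ M.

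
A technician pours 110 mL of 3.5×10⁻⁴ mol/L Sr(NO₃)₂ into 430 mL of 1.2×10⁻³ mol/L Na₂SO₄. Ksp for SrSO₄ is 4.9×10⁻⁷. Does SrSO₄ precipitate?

No

The combined volume is 540 mL.
[Sr²⁺] = (3.5×10⁻⁴)(110)/540 = 7.1×10⁻⁵ mol/L
[SO₄²⁻] = (1.2×10⁻³)(430)/540 = 9.6×10⁻⁴ mol/L
Q = [Sr²⁺][SO₄²⁻] = 6.8×10⁻⁸
Since Q (6.8×10⁻⁸) is less than Ksp (4.9×10⁻⁷), no SrSO₄ precipitates.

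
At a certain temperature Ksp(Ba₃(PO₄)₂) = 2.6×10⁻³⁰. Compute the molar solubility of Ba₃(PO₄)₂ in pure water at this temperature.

4.7×10⁻⁷ M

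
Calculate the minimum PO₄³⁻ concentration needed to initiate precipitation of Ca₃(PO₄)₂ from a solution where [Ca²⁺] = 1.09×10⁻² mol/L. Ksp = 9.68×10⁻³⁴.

A salt starts to precipitate once the ion product Q reaches its Ksp.
Ca₃(PO₄)₂(s) ⇌ 3 Ca²⁺(aq) + 2 PO₄³⁻(aq)
Ksp = [Ca²⁺]^3[PO₄³⁻]^2 = [PO₄³⁻]^2(1.09×10⁻²)^3
[PO₄³⁻]^2 = 9.68×10⁻³⁴ / (1.09×10⁻²)^3 = 7.47×10⁻²⁸
[PO₄³⁻] = 2.73×10⁻¹⁴ mol/L

2.73×10⁻¹⁴ M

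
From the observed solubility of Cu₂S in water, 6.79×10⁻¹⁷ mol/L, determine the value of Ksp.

Ksp = 1.25×10⁻⁴⁸

Cu₂S(s) ⇌ 2 Cu⁺(aq) + S²⁻(aq)
Let s be the molar solubility. Then [Cu⁺] = 2s and [S²⁻] = s.
Ksp = [Cu⁺]^2[S²⁻] = (2s)^2 · s = 4s^3
Ksp = 4 × (6.79×10⁻¹⁷)^3 = 1.25×10⁻⁴⁸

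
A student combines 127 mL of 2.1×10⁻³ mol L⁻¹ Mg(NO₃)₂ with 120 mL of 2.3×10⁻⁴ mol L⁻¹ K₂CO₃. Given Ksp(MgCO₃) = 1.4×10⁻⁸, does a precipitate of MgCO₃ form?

Total volume after mixing = 127 + 120 = 247 mL.
[Mg²⁺] = (2.1×10⁻³)(127)/247 = 1.1×10⁻³ mol L⁻¹
[CO₃²⁻] = (2.3×10⁻⁴)(120)/247 = 1.1×10⁻⁴ mol L⁻¹
Q = [Mg²⁺][CO₃²⁻] = 1.2×10⁻⁷
Since Q (1.2×10⁻⁷) exceeds Ksp (1.4×10⁻⁸), MgCO₃ will precipitate.

Yes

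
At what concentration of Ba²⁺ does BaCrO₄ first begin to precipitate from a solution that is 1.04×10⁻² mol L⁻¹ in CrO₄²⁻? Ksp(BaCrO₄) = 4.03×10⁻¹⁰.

Each salt precipitates once Q = Ksp for that salt.
BaCrO₄(s) ⇌ Ba²⁺(aq) + CrO₄²⁻(aq)
Ksp = [Ba²⁺][CrO₄²⁻] = [Ba²⁺](1.04×10⁻²)
[Ba²⁺] = 4.03×10⁻¹⁰ / (1.04×10⁻²) = 3.88×10⁻⁸
[Ba²⁺] = 3.88×10⁻⁸ mol L⁻¹

3.88×10⁻⁸ M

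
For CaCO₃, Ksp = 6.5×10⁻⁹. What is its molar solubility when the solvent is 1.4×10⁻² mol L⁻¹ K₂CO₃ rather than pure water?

4.6×10⁻⁷ M

CaCO₃(s) ⇌ Ca²⁺(aq) + CO₃²⁻(aq)
CO₃²⁻ is already present at 1.4×10⁻² mol L⁻¹. If s mol/L of CaCO₃ dissolves, [Ca²⁺] = s while [CO₃²⁻] ≈ 1.4×10⁻² mol L⁻¹.
Ksp = [Ca²⁺][CO₃²⁻] = s(1.4×10⁻²)
s = 6.5×10⁻⁹ / (1.4×10⁻²) = 4.6×10⁻⁷
s = 4.6×10⁻⁷ mol L⁻¹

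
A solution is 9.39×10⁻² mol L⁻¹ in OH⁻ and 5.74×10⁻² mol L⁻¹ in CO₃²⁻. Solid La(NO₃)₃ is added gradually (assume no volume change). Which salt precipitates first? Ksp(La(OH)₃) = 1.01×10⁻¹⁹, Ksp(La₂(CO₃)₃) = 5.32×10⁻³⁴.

La(OH)₃

The threshold for precipitation is Q = Ksp.
For La(OH)₃: [La³⁺] = (Ksp/[OH⁻]^3) = 1.22×10⁻¹⁶ mol L⁻¹
For La₂(CO₃)₃: [La³⁺] = (Ksp/[CO₃²⁻]^3)^(1/2) = 1.68×10⁻¹⁵ mol L⁻¹
Since La(OH)₃ needs less La³⁺ to reach saturation, it precipitates first.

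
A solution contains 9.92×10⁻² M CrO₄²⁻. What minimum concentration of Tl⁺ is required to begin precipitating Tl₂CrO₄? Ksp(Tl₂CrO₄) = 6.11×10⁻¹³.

Each salt precipitates once Q = Ksp for that salt.
Tl₂CrO₄(s) ⇌ 2 Tl⁺(aq) + CrO₄²⁻(aq)
Ksp = [Tl⁺]^2[CrO₄²⁻] = [Tl⁺]^2(9.92×10⁻²)
[Tl⁺]^2 = 6.11×10⁻¹³ / (9.92×10⁻²) = 6.16×10⁻¹²
[Tl⁺] = 2.48×10⁻⁶ M

2.48×10⁻⁶ M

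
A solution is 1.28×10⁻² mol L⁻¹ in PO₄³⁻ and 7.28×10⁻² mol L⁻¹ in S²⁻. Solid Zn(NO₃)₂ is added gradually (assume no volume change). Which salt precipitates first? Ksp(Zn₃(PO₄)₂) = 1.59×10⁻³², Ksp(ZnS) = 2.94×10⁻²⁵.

ZnS

Precipitation of each salt begins when its ion product equals Ksp.
For Zn₃(PO₄)₂: [Zn²⁺] = (Ksp/[PO₄³⁻]^2)^(1/3) = 4.60×10⁻¹⁰ mol L⁻¹
For ZnS: [Zn²⁺] = (Ksp/[S²⁻]) = 4.04×10⁻²⁴ mol L⁻¹
The smaller threshold [Zn²⁺] is reached first, so ZnS precipitates first.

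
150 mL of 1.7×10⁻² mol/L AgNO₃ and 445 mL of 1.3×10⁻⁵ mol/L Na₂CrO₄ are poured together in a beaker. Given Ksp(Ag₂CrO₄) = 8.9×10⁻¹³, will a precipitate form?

Yes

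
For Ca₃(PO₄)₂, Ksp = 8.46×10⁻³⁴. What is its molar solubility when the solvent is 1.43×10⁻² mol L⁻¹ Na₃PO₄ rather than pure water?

Ca₃(PO₄)₂(s) ⇌ 3 Ca²⁺(aq) + 2 PO₄³⁻(aq)
The solution already contains PO₄³⁻ at 1.43×10⁻² mol L⁻¹. Let s be the molar solubility of Ca₃(PO₄)₂.
[PO₄³⁻] ≈ 1.43×10⁻² mol L⁻¹ (common ion dominates); [Ca²⁺] = 3s.
Ksp = [Ca²⁺]^3[PO₄³⁻]^2 = (3s)^3(1.43×10⁻²)^2
(3s)^3 = 8.46×10⁻³⁴ / (1.43×10⁻²)^2 = 4.14×10⁻³⁰
s = 5.35×10⁻¹¹ mol L⁻¹

5.35×10⁻¹¹ M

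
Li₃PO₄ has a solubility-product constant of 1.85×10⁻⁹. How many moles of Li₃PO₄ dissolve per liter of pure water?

2.88×10⁻³ M

Li₃PO₄(s) ⇌ 3 Li⁺(aq) + PO₄³⁻(aq)
Let s be the molar solubility. Then [Li⁺] = 3s and [PO₄³⁻] = s.
Ksp = [Li⁺]^3[PO₄³⁻] = (3s)^3 · s = 27s^4
27s^4 = 1.85×10⁻⁹  ⇒  s^4 = 6.85×10⁻¹¹
Taking the 4th root, s = 2.88×10⁻³ M.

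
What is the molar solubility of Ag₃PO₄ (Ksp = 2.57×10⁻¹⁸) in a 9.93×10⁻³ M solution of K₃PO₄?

2.12×10⁻⁶ M

Ag₃PO₄(s) ⇌ 3 Ag⁺(aq) + PO₄³⁻(aq)
The solution already contains PO₄³⁻ at 9.93×10⁻³ M. Let s be the molar solubility of Ag₃PO₄.
[PO₄³⁻] ≈ 9.93×10⁻³ M (common ion dominates); [Ag⁺] = 3s.
Ksp = [Ag⁺]^3[PO₄³⁻] = (3s)^3(9.93×10⁻³)
(3s)^3 = 2.57×10⁻¹⁸ / (9.93×10⁻³) = 2.59×10⁻¹⁶
s = 2.12×10⁻⁶ M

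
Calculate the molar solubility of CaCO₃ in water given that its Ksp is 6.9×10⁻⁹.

8.3×10⁻⁵ M

CaCO₃(s) ⇌ Ca²⁺(aq) + CO₃²⁻(aq)
Call the molar solubility s, so that [Ca²⁺] = s and [CO₃²⁻] = s.
Ksp = [Ca²⁺][CO₃²⁻] = s · s = s^2
s^2 = 6.9×10⁻⁹
s = 8.3×10⁻⁵ M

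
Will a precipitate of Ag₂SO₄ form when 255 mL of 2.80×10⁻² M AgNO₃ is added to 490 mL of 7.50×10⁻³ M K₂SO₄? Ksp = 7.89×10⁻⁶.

The combined volume is 745 mL.
[Ag⁺] = (2.80×10⁻²)(255)/745 = 9.58×10⁻³ M
[SO₄²⁻] = (7.50×10⁻³)(490)/745 = 4.93×10⁻³ M
Q = [Ag⁺]^2[SO₄²⁻] = 4.53×10⁻⁷
Q < Ksp (4.53×10⁻⁷ vs 7.89×10⁻⁶); the solution remains unsaturated and no precipitate forms.

No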